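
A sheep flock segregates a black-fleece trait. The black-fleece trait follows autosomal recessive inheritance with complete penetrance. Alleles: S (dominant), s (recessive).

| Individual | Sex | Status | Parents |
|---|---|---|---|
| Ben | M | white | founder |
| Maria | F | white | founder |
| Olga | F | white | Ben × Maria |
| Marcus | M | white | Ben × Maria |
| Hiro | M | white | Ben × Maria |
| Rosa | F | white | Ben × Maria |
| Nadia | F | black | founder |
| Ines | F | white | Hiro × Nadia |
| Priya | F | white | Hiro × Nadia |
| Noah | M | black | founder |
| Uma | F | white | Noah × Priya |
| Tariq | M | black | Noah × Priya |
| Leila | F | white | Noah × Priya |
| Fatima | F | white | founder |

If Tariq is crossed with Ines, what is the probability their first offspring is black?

1/2

Tariq is black, so Tariq is ss.
Ines is white so carries S and received s from Nadia (ss), so Ines is Ss.
The cross gives 1/2 Ss : 1/2 ss, so P(offspring is black) = 1/2.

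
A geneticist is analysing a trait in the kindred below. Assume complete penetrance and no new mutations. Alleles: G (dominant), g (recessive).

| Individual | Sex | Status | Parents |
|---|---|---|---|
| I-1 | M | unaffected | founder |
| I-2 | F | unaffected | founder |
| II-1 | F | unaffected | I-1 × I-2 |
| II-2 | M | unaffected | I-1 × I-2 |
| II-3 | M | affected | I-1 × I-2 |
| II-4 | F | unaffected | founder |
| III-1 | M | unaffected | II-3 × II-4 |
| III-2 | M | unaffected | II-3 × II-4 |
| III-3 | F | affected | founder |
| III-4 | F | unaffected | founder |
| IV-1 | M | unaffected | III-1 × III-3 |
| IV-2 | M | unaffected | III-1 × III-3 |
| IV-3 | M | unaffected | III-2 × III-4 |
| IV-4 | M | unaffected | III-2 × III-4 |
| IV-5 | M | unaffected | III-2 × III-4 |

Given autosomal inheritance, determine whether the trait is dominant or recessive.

I-1 and I-2 are both unaffected yet have an affected child II-3. Under dominance, an affected child requires at least one affected parent, so the trait cannot be dominant.

recessive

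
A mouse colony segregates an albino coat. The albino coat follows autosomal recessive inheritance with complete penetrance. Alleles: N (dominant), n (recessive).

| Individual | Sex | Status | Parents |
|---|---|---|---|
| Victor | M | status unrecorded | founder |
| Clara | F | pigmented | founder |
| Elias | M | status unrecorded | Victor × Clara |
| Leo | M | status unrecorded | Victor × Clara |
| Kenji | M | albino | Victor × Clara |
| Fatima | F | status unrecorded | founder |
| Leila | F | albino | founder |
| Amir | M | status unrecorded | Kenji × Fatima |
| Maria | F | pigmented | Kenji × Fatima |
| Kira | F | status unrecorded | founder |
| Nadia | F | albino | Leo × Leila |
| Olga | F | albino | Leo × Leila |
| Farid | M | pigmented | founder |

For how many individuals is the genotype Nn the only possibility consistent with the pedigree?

2

Obligate heterozygotes: Clara is pigmented so carries N and passed n to Kenji (nn), so Clara is Nn; Maria is pigmented so carries N and received n from Kenji (nn), so Maria is Nn.
Every other individual is either homozygous by phenotype or has at least one consistent homozygous assignment, so the count is 2.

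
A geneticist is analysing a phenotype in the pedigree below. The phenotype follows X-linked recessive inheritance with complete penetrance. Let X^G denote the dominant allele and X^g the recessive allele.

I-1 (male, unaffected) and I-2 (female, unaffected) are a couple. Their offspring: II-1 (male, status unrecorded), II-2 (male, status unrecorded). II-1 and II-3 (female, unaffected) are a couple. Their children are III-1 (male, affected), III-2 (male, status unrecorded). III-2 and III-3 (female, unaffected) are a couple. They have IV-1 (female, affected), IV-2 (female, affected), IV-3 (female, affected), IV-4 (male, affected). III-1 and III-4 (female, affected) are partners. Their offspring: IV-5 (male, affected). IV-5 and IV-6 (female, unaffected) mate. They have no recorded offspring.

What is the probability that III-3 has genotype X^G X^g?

1

III-3 is unaffected so carries G and passed g to IV-1 (X^g X^g), so III-3 is X^G X^g, giving P(X^G X^g) = 1.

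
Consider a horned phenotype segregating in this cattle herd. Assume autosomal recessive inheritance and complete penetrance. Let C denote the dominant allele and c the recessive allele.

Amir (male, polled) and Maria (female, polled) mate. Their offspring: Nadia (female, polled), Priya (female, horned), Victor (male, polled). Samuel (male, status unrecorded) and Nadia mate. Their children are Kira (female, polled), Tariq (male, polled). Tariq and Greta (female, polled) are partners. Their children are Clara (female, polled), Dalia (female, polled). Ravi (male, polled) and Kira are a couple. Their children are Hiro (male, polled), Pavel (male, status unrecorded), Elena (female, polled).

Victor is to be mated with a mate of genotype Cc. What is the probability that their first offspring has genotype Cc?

Amir is polled so carries C and passed c to Priya (cc), so Amir is Cc.
Maria is polled so carries C and passed c to Priya (cc), so Maria is Cc.
Victor is a polled offspring of Amir (Cc) × Maria (Cc), whose cross gives 1/4 CC : 1/2 Cc : 1/4 cc; conditioning on being polled, Victor is CC with probability 1/3, Cc with probability 2/3.
Summing over parental genotype combinations, P(offspring has genotype Cc) = 1/3·1/2 + 2/3·1/2 = 1/2.

1/2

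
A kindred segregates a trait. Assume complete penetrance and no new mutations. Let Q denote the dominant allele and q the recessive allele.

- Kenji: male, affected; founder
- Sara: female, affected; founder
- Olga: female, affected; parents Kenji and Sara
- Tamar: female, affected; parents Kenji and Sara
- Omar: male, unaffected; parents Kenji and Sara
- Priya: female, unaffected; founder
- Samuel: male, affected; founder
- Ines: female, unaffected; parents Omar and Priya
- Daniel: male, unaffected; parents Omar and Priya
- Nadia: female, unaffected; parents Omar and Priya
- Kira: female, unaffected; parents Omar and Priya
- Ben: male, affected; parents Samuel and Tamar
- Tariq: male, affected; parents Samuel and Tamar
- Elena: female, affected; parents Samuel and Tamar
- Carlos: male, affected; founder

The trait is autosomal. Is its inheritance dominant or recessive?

Kenji and Sara are both affected yet have an unaffected child Omar. Under a recessive model two affected parents are homozygous and every child would be affected, so the trait cannot be recessive.

dominant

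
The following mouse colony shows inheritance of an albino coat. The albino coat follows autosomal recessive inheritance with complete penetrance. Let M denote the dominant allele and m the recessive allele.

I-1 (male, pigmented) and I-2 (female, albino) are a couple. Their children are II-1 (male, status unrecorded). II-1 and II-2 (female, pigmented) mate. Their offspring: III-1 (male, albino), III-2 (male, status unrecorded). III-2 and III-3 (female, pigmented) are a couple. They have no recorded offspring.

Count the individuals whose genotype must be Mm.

1

Obligate heterozygotes: II-2 is pigmented so carries M and passed m to III-1 (mm), so II-2 is Mm.
Every other individual is either homozygous by phenotype or has at least one consistent homozygous assignment, so the count is 1.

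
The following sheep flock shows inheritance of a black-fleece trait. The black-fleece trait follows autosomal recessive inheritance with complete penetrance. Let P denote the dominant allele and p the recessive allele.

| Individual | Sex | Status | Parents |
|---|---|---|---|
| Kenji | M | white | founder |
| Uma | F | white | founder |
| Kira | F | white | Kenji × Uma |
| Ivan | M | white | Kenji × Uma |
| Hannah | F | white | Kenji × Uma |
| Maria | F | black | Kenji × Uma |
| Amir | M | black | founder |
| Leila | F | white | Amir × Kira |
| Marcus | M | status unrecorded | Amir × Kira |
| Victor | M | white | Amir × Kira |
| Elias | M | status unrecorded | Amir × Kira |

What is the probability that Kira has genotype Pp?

1/3

Kenji is white so carries P and passed p to Maria (pp), so Kenji is Pp.
Uma is white so carries P and passed p to Maria (pp), so Uma is Pp.
Their cross gives offspring ratios 1/4 PP : 1/2 Pp : 1/4 pp. Conditioning on Kira being white, P(Pp) = 1/2 / 3/4 = 2/3 before taking Kira's own offspring into account.
Amir is black, so Amir is pp.
Now use Kira's offspring. Probability of each recorded status — white daughter Leila: 1/2 if Kira is Pp, 1 if PP; white son Victor: 1/2 if Kira is Pp, 1 if PP. (Marcus, Elias: equally likely either way, so uninformative.)
Bayes: P(Pp) = 2/3·1/4 / (2/3·1/4 + 1/3·1) = 1/3.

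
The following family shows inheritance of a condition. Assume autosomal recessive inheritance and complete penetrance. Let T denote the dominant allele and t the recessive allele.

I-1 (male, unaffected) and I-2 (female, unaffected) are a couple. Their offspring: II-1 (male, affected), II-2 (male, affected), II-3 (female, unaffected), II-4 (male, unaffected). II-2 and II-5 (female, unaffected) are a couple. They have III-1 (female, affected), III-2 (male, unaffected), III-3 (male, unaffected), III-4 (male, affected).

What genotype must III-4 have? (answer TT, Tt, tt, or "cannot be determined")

tt

III-4 is affected, so III-4 is tt.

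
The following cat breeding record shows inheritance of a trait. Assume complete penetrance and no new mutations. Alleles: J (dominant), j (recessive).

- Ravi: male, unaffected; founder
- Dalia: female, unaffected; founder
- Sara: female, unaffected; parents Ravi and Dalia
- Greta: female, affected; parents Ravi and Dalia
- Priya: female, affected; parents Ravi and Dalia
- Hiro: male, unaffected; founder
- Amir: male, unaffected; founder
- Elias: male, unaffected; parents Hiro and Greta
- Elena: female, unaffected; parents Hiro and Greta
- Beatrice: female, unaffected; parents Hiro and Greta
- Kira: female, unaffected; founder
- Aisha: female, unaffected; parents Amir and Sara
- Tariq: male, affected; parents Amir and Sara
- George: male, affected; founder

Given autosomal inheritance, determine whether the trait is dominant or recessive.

recessive

Ravi and Dalia are both unaffected yet have an affected child Greta. Under dominance, an affected child requires at least one affected parent, so the trait cannot be dominant.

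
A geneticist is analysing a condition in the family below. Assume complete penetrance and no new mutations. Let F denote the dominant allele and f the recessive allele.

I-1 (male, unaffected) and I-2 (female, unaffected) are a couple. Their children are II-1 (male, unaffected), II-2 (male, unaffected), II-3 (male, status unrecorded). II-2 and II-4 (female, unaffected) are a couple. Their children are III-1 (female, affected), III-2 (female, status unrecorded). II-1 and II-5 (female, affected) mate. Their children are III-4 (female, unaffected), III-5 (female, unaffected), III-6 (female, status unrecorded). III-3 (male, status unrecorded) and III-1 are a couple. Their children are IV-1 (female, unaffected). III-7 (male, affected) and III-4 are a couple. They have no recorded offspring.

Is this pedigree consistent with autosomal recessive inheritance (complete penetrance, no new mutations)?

A consistent assignment under autosomal recessive exists: I-1 FF, I-2 Ff, II-1 FF, II-2 Ff, II-3 FF, II-4 Ff, II-5 ff, III-1 ff, III-2 FF, III-3 FF, III-4 Ff, III-5 Ff, III-6 Ff, III-7 ff, IV-1 Ff.
In this assignment every recorded phenotype matches its genotype and every non-founder's genotype is obtainable from its parents' genotypes, so the pedigree is consistent.

Yes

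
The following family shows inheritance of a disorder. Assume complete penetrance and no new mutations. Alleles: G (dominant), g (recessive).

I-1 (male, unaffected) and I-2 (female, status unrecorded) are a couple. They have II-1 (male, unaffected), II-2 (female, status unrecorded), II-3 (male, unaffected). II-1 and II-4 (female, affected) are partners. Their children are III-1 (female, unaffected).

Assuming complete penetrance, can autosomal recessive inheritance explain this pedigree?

Yes

A consistent assignment under autosomal recessive exists: I-1 GG, I-2 GG, II-1 GG, II-2 GG, II-3 GG, II-4 gg, III-1 Gg.
In this assignment every recorded phenotype matches its genotype and every non-founder's genotype is obtainable from its parents' genotypes, so the pedigree is consistent.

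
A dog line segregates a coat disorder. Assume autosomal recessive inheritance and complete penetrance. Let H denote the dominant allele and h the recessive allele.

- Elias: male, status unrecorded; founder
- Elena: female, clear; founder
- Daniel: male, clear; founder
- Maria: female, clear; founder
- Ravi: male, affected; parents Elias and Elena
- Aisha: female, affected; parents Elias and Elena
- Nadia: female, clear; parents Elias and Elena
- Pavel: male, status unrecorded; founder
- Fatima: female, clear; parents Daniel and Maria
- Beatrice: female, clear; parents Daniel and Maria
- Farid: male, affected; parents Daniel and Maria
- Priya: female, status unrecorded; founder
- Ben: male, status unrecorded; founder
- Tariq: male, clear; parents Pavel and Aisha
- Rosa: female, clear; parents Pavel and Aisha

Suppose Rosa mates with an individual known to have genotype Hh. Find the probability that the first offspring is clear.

Rosa is clear so carries H and received h from Aisha (hh), so Rosa is Hh.
The cross gives 1/4 HH : 1/2 Hh : 1/4 hh, so P(offspring is clear) = 3/4.

3/4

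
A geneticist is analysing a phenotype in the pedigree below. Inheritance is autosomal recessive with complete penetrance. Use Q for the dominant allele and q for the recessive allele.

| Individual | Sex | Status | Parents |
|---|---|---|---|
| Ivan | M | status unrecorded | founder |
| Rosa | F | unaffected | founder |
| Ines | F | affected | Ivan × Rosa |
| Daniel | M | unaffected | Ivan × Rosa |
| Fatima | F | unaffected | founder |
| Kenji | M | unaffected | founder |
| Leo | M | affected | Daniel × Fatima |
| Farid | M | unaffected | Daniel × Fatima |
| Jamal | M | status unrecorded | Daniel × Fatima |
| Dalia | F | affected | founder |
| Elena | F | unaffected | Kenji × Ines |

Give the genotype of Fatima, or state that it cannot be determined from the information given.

From phenotype alone, Fatima is QQ or Qq.
Fatima is unaffected so carries Q and passed q to Leo (qq), so Fatima is Qq.

Qq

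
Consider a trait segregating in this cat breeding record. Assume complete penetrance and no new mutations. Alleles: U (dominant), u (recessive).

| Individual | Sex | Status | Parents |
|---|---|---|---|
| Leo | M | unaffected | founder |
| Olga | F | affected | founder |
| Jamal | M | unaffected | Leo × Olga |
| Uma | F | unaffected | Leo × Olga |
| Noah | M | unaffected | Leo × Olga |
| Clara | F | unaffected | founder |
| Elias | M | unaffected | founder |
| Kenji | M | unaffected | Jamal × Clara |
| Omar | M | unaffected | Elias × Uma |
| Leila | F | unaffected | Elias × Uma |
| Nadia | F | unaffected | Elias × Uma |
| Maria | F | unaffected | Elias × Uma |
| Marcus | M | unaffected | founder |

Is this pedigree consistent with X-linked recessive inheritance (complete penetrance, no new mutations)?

Under X-linked recessive, Jamal (unaffected, male) cannot arise from Leo (unaffected) × Olga (affected).

No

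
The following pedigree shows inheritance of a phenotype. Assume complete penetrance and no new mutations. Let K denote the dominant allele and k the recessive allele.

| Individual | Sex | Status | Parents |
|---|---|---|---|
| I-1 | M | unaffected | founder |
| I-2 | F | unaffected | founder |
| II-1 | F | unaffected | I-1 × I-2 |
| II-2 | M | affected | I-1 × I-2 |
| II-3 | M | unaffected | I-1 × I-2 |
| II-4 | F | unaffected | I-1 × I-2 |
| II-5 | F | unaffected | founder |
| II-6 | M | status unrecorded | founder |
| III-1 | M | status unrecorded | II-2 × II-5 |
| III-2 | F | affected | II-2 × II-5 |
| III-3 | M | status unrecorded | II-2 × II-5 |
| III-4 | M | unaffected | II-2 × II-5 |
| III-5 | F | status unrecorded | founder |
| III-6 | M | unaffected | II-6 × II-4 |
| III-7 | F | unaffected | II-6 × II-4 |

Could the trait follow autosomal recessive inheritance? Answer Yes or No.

Yes

A consistent assignment under autosomal recessive exists: I-1 Kk, I-2 Kk, II-1 KK, II-2 kk, II-3 KK, II-4 KK, II-5 Kk, II-6 KK, III-1 Kk, III-2 kk, III-3 Kk, III-4 Kk, III-5 KK, III-6 KK, III-7 KK.
In this assignment every recorded phenotype matches its genotype and every non-founder's genotype is obtainable from its parents' genotypes, so the pedigree is consistent.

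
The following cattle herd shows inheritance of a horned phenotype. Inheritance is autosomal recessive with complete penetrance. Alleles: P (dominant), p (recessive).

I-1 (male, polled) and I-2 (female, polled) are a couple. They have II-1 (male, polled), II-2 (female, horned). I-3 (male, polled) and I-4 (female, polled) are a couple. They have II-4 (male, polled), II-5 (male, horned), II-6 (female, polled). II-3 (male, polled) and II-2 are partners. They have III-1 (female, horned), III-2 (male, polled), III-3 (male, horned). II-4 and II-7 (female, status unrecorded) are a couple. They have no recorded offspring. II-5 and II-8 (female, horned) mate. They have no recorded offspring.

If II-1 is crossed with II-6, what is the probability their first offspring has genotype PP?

4/9

I-1 is polled so carries P and passed p to II-2 (pp), so I-1 is Pp.
I-2 is polled so carries P and passed p to II-2 (pp), so I-2 is Pp.
II-1 is a polled offspring of I-1 (Pp) × I-2 (Pp), whose cross gives 1/4 PP : 1/2 Pp : 1/4 pp; conditioning on being polled, II-1 is PP with probability 1/3, Pp with probability 2/3.
I-3 is polled so carries P and passed p to II-5 (pp), so I-3 is Pp.
I-4 is polled so carries P and passed p to II-5 (pp), so I-4 is Pp.
II-6 is a polled offspring of I-3 (Pp) × I-4 (Pp), whose cross gives 1/4 PP : 1/2 Pp : 1/4 pp; conditioning on being polled, II-6 is PP with probability 1/3, Pp with probability 2/3.
Summing over parental genotype combinations, P(offspring has genotype PP) = 1/9·1 + 2/9·1/2 + 2/9·1/2 + 4/9·1/4 = 4/9.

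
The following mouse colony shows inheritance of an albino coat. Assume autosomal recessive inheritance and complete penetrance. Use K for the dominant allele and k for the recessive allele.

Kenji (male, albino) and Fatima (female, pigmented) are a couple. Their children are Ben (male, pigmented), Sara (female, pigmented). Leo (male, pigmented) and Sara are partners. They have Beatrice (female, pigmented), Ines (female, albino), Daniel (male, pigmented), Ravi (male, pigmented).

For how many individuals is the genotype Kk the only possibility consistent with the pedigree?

3

Obligate heterozygotes: Ben is pigmented so carries K and received k from Kenji (kk), so Ben is Kk; Sara is pigmented so carries K and received k from Kenji (kk), so Sara is Kk; Leo is pigmented so carries K and passed k to Ines (kk), so Leo is Kk.
Every other individual is either homozygous by phenotype or has at least one consistent homozygous assignment, so the count is 3.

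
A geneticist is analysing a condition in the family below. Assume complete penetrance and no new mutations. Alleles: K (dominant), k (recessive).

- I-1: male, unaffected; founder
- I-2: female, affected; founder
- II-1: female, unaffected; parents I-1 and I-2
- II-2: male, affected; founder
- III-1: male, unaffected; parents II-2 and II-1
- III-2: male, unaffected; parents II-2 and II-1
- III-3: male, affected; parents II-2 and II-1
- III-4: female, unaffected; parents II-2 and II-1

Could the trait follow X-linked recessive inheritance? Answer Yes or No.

A consistent assignment under X-linked recessive exists: I-1 X^K Y, I-2 X^k X^k, II-1 X^K X^k, II-2 X^k Y, III-1 X^K Y, III-2 X^K Y, III-3 X^k Y, III-4 X^K X^k.
In this assignment every recorded phenotype matches its genotype and every non-founder's genotype is obtainable from its parents' genotypes, so the pedigree is consistent.

Yes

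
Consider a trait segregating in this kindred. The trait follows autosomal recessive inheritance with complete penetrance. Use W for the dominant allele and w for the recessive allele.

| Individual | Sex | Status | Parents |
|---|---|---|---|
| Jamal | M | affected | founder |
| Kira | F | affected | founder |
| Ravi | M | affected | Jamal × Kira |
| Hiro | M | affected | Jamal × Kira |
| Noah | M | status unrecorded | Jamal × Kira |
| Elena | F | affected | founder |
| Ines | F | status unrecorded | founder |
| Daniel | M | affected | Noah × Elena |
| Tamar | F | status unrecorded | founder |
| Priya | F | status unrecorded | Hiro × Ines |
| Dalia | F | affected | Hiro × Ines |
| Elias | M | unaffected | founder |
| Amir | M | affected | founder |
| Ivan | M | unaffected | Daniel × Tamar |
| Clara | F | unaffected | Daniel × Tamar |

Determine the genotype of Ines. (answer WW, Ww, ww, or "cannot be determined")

Ines's phenotype is unrecorded, and no parent or child forces a single allele at both positions; consistent genotype assignments exist with Ines as Ww or ww.

cannot be determined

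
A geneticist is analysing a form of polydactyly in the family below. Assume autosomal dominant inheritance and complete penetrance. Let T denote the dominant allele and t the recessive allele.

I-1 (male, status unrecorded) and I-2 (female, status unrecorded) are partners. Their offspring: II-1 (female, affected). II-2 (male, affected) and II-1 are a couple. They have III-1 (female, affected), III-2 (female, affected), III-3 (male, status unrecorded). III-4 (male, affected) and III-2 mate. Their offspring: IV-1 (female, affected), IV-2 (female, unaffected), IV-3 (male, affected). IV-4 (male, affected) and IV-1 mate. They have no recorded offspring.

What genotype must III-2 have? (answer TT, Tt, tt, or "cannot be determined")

From phenotype alone, III-2 is TT or Tt.
III-2 is affected so carries T and passed t to IV-2 (tt), so III-2 is Tt.

Tt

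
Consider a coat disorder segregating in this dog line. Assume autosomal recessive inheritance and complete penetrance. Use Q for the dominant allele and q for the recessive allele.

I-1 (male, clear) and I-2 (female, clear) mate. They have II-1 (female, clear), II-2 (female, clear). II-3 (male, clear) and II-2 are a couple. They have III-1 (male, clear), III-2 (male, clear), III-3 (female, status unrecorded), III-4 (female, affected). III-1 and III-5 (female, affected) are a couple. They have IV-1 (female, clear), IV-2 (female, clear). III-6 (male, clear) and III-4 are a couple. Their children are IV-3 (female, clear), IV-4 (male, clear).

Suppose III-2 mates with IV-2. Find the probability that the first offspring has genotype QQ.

II-3 is clear so carries Q and passed q to III-4 (qq), so II-3 is Qq.
II-2 is clear so carries Q and passed q to III-4 (qq), so II-2 is Qq.
III-2 is a clear offspring of II-3 (Qq) × II-2 (Qq), whose cross gives 1/4 QQ : 1/2 Qq : 1/4 qq; conditioning on being clear, III-2 is QQ with probability 1/3, Qq with probability 2/3.
IV-2 is clear so carries Q and received q from III-5 (qq), so IV-2 is Qq.
Summing over parental genotype combinations, P(offspring has genotype QQ) = 1/3·1/2 + 2/3·1/4 = 1/3.

1/3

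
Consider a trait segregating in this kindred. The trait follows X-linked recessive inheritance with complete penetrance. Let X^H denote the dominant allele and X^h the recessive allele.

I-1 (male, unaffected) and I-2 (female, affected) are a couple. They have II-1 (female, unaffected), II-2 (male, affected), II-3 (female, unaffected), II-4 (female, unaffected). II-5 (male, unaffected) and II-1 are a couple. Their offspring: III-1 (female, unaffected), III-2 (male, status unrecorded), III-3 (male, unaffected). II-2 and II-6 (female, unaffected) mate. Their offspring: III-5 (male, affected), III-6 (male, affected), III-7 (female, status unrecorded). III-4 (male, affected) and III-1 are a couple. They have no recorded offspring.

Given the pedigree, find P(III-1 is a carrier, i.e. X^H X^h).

II-5 is unaffected, so II-5 is X^H Y.
II-1 is unaffected so carries H and received h from I-2 (X^h X^h), so II-1 is X^H X^h.
Their cross gives offspring ratios 1/2 X^H X^H : 1/2 X^H X^h. Conditioning on III-1 being unaffected, P(X^H X^h) = 1/2 / 1 = 1/2.

1/2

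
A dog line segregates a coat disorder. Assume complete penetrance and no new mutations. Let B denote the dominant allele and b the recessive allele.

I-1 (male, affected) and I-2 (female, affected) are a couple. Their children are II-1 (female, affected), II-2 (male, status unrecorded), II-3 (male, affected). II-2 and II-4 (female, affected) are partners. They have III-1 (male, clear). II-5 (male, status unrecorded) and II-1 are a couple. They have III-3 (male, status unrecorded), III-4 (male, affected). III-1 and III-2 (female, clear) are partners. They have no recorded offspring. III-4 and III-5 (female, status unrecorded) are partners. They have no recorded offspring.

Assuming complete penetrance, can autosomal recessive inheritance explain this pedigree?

No assignment of genotypes under autosomal recessive satisfies every parent–offspring relationship, so the pedigree is inconsistent.

No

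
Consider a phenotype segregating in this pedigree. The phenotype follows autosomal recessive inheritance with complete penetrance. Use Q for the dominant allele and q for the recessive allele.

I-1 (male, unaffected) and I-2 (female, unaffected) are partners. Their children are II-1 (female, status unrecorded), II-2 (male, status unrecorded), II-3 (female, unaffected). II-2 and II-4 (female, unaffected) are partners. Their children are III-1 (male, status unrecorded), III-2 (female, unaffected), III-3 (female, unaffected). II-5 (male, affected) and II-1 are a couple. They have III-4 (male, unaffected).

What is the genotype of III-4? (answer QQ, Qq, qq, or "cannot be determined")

From phenotype alone, III-4 is QQ or Qq.
III-4 is unaffected so carries Q and received q from II-5 (qq), so III-4 is Qq.

Qq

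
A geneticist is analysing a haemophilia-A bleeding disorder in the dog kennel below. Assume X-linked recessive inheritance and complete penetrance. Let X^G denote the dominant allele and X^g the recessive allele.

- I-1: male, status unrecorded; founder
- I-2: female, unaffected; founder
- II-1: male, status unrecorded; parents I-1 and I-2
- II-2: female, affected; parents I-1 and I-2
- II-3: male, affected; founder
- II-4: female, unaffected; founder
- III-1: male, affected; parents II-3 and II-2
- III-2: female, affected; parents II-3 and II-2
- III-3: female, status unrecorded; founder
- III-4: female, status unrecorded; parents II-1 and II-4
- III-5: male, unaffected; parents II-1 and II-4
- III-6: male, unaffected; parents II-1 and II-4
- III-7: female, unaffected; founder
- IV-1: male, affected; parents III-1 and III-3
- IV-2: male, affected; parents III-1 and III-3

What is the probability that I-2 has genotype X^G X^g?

I-2 is unaffected so carries G and passed g to II-2 (X^g X^g), so I-2 is X^G X^g, giving P(X^G X^g) = 1.

1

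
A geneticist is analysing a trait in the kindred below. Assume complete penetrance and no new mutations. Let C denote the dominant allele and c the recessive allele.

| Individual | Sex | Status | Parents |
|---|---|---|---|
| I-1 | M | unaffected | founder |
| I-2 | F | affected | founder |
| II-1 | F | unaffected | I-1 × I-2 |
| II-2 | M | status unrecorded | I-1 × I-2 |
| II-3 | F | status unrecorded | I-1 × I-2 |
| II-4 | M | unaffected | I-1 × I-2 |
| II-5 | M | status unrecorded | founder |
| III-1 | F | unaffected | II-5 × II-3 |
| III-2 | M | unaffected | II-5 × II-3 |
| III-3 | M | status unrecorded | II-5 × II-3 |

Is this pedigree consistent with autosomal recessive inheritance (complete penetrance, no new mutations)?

A consistent assignment under autosomal recessive exists: I-1 CC, I-2 cc, II-1 Cc, II-2 Cc, II-3 Cc, II-4 Cc, II-5 CC, III-1 CC, III-2 CC, III-3 CC.
In this assignment every recorded phenotype matches its genotype and every non-founder's genotype is obtainable from its parents' genotypes, so the pedigree is consistent.

Yes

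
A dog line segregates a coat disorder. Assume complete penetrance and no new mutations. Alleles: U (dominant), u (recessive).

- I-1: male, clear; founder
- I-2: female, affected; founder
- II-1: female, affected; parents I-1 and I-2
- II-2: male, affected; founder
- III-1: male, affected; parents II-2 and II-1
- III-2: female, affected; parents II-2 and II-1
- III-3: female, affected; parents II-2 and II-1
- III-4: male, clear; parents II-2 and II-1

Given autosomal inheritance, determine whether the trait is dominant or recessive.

II-2 and II-1 are both affected yet have a clear child III-4. Under a recessive model two affected parents are homozygous and every child would be affected, so the trait cannot be recessive.

dominant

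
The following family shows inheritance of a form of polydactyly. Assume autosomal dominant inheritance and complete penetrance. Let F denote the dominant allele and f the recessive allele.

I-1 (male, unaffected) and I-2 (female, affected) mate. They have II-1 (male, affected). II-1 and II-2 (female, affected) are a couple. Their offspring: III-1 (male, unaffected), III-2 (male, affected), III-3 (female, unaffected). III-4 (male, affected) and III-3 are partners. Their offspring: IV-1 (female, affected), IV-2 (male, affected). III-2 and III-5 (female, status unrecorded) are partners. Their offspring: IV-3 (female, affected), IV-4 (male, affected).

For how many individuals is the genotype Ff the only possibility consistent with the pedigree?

4

Obligate heterozygotes: II-1 is affected so carries F and received f from I-1 (ff), so II-1 is Ff; II-2 is affected so carries F and passed f to III-1 (ff), so II-2 is Ff; IV-1 is affected so carries F and received f from III-3 (ff), so IV-1 is Ff; IV-2 is affected so carries F and received f from III-3 (ff), so IV-2 is Ff.
Every other individual is either homozygous by phenotype or has at least one consistent homozygous assignment, so the count is 4.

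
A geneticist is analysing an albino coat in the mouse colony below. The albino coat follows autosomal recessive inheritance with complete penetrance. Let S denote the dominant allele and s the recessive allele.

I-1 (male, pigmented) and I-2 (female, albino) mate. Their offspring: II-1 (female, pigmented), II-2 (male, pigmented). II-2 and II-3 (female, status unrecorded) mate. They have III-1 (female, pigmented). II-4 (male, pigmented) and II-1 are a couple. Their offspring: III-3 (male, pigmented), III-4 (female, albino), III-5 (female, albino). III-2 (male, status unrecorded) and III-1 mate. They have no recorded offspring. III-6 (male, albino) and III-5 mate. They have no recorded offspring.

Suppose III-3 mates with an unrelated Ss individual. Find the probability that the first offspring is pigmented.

5/6

II-4 is pigmented so carries S and passed s to III-4 (ss), so II-4 is Ss.
II-1 is pigmented so carries S and received s from I-2 (ss), so II-1 is Ss.
III-3 is a pigmented offspring of II-4 (Ss) × II-1 (Ss), whose cross gives 1/4 SS : 1/2 Ss : 1/4 ss; conditioning on being pigmented, III-3 is SS with probability 1/3, Ss with probability 2/3.
Summing over parental genotype combinations, P(offspring is pigmented) = 1/3·1 + 2/3·3/4 = 5/6.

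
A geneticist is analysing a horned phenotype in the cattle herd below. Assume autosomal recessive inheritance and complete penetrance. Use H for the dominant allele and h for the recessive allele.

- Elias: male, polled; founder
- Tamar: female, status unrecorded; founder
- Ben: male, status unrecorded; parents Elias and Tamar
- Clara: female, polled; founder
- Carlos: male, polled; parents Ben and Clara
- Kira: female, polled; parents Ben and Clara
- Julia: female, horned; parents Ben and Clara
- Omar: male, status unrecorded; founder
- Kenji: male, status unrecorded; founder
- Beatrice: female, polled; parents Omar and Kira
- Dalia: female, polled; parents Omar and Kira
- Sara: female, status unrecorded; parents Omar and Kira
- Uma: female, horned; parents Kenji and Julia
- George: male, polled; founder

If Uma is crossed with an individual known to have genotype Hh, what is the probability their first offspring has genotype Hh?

1/2

Uma is horned, so Uma is hh.
The cross gives 1/2 Hh : 1/2 hh, so P(offspring has genotype Hh) = 1/2.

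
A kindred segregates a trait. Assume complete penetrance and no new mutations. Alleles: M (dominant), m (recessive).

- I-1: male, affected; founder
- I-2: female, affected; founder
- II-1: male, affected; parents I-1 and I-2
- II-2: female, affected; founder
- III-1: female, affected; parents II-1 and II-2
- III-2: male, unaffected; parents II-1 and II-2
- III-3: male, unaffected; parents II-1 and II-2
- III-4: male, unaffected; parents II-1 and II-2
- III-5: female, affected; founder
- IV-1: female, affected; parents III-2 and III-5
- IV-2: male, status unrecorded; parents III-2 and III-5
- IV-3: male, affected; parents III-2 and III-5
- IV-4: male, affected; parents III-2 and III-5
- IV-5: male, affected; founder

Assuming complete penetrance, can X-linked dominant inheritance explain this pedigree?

Yes

A consistent assignment under X-linked dominant exists: I-1 X^M Y, I-2 X^M X^M, II-1 X^M Y, II-2 X^M X^m, III-1 X^M X^M, III-2 X^m Y, III-3 X^m Y, III-4 X^m Y, III-5 X^M X^M, IV-1 X^M X^m, IV-2 X^M Y, IV-3 X^M Y, IV-4 X^M Y, IV-5 X^M Y.
In this assignment every recorded phenotype matches its genotype and every non-founder's genotype is obtainable from its parents' genotypes, so the pedigree is consistent.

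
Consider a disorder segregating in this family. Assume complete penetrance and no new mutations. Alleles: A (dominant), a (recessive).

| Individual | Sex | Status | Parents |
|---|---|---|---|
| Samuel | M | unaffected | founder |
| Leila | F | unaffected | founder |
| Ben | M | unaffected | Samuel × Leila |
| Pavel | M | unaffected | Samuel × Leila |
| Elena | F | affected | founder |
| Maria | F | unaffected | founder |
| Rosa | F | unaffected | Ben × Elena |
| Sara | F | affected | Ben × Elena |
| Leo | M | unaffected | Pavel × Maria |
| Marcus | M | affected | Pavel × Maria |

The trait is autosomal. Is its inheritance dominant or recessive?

Pavel and Maria are both unaffected yet have an affected child Marcus. Under dominance, an affected child requires at least one affected parent, so the trait cannot be dominant.

recessive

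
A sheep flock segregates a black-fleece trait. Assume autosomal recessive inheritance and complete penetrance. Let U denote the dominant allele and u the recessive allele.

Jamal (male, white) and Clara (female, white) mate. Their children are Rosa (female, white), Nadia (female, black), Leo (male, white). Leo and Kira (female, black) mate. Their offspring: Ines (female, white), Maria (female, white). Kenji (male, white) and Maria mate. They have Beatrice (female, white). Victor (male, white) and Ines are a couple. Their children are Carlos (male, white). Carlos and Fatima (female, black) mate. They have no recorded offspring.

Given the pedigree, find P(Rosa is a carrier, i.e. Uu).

2/3

Jamal is white so carries U and passed u to Nadia (uu), so Jamal is Uu.
Clara is white so carries U and passed u to Nadia (uu), so Clara is Uu.
Their cross gives offspring ratios 1/4 UU : 1/2 Uu : 1/4 uu. Conditioning on Rosa being white, P(Uu) = 1/2 / 3/4 = 2/3.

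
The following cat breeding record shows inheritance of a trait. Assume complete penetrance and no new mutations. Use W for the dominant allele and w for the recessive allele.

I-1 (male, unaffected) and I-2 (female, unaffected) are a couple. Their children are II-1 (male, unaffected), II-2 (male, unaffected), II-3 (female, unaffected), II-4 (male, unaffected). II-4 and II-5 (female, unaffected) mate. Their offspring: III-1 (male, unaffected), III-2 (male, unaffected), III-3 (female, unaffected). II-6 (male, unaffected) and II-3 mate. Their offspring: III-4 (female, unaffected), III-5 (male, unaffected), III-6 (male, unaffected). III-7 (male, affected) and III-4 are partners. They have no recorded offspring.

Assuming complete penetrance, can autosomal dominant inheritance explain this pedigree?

Yes

A consistent assignment under autosomal dominant exists: I-1 ww, I-2 ww, II-1 ww, II-2 ww, II-3 ww, II-4 ww, II-5 ww, II-6 ww, III-1 ww, III-2 ww, III-3 ww, III-4 ww, III-5 ww, III-6 ww, III-7 WW.
In this assignment every recorded phenotype matches its genotype and every non-founder's genotype is obtainable from its parents' genotypes, so the pedigree is consistent.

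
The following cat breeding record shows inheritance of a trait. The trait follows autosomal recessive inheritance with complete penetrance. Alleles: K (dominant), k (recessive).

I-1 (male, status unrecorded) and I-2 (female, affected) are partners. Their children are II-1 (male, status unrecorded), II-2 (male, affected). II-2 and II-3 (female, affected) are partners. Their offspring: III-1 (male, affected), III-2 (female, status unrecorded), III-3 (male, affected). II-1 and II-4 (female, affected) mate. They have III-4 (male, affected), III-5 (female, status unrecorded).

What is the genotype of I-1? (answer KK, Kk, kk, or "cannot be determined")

I-1's phenotype is unrecorded, and no parent or child forces a single allele at both positions; consistent genotype assignments exist with I-1 as Kk or kk.

cannot be determined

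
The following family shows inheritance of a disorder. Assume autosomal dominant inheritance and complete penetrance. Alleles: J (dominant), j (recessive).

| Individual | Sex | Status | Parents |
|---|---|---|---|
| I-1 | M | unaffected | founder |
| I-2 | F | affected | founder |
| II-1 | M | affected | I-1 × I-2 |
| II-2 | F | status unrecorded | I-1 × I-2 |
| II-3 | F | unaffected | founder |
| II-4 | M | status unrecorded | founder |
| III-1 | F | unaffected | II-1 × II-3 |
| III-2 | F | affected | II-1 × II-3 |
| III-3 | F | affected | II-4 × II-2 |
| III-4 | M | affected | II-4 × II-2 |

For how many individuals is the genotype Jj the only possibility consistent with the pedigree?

Obligate heterozygotes: II-1 is affected so carries J and received j from I-1 (jj), so II-1 is Jj; III-2 is affected so carries J and received j from II-3 (jj), so III-2 is Jj.
Every other individual is either homozygous by phenotype or has at least one consistent homozygous assignment, so the count is 2.

2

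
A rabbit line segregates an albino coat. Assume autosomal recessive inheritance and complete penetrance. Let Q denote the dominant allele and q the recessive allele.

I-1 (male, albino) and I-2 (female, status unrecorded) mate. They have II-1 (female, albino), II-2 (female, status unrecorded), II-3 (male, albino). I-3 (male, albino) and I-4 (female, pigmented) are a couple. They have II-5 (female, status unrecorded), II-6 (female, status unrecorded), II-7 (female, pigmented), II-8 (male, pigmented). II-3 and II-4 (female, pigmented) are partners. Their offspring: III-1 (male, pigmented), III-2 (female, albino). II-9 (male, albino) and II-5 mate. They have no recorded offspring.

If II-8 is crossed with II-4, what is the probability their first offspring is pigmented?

3/4

II-8 is pigmented so carries Q and received q from I-3 (qq), so II-8 is Qq.
II-4 is pigmented so carries Q and passed q to III-2 (qq), so II-4 is Qq.
The cross gives 1/4 QQ : 1/2 Qq : 1/4 qq, so P(offspring is pigmented) = 3/4.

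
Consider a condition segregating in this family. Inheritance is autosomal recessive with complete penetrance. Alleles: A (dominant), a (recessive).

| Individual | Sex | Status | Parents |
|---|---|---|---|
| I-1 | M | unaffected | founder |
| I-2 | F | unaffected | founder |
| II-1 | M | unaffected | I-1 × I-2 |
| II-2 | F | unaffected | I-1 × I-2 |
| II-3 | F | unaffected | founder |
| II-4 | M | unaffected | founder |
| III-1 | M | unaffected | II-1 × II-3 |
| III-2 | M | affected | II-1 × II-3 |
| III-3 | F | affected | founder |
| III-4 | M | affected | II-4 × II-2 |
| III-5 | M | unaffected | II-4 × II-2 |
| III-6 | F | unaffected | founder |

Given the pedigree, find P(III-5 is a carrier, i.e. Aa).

II-4 is unaffected so carries A and passed a to III-4 (aa), so II-4 is Aa.
II-2 is unaffected so carries A and passed a to III-4 (aa), so II-2 is Aa.
Their cross gives offspring ratios 1/4 AA : 1/2 Aa : 1/4 aa. Conditioning on III-5 being unaffected, P(Aa) = 1/2 / 3/4 = 2/3.

2/3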